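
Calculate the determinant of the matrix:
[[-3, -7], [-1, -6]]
11

For a 2×2 matrix [[a, b], [c, d]], det = ad - bc
det = (-3)(-6) - (-7)(-1) = 18 - 7 = 11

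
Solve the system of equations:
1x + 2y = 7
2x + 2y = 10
x = 3, y = 2

Use elimination (row reduction):
Equation 1: 1x + 2y = 7.
Equation 2: 2x + 2y = 10.
Multiply Eq1 by 2 and Eq2 by 1: 2x + 4y = 14;  2x + 2y = 10.
Subtract: (-2)y = -4, so y = 2.
Back-substitute into Eq1: 1x + 2*(2) = 7, so x = 3.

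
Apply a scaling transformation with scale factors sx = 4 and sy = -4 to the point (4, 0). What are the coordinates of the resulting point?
(16, 0)

Scaling matrix:
[[4, 0], [0, -4]]
Result: (4 × 4, 0 × -4) = (16, 0)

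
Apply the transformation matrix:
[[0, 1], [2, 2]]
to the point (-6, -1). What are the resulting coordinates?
(-1, -14)

Matrix multiplication:
[[0, 1], [2, 2]] × [-6, -1]ᵀ
= [0×-6 + 1×-1, 2×-6 + 2×-1]ᵀ
= [-1.0000, -14.0000]ᵀ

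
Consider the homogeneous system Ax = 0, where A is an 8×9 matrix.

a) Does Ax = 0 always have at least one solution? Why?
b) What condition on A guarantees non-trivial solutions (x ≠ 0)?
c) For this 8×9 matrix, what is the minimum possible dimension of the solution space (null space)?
a) Yes, x = 0 is always a solution. b) When A has linearly dependent columns (rank < n). c) Minimum nullity = 1.

a) x = 0 satisfies A·0 = 0, so the zero vector is always a solution.
b) Non-trivial solutions exist iff the columns of A are linearly dependent, equivalently rank(A) < n (the number of columns).
c) By rank-nullity, rank(A) + nullity(A) = n = 9. Since A has only 8 rows, rank(A) ≤ 8, so nullity(A) ≥ 9 - 8 = 1.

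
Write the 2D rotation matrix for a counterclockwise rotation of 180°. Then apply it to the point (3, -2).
R = [[-1, 0], [0, -1]]; R·(3, -2) = (-3, 2)

Rotation matrix formula: R(θ) = [[cos θ, -sin θ], [sin θ, cos θ]]
For θ = 180°:
cos(180°) = -1
sin(180°) = 0
R = [[-1, 0], [0, -1]]
Apply to (3, -2): [-1·3 + (0)·-2, 0·3 + -1·-2] = (-3, 2)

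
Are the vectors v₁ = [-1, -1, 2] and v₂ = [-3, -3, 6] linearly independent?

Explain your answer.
No, linearly dependent (v₂ = 3·v₁)

Check whether there is a scalar k with v₂ = k·v₁.
Comparing components, k = 3 satisfies 3·[-1, -1, 2] = [-3, -3, 6].
Since v₂ is a scalar multiple of v₁, the two vectors are linearly dependent.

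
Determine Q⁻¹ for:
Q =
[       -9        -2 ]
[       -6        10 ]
det(Q) = -102
Q⁻¹ =
[    -5/51     -1/51 ]
[    -1/17      3/34 ]

For a 2×2 matrix Q = [[a, b], [c, d]] with det(Q) ≠ 0, Q⁻¹ = (1/det(Q)) * [[d, -b], [-c, a]].
det(Q) = (-9)*(10) - (-2)*(-6) = -90 - 12 = -102.
Q⁻¹ = (1/-102) * [[10, 2], [6, -9]].
Dividing each entry by -102 and reducing:
Q⁻¹ =
[    -5/51     -1/51 ]
[    -1/17      3/34 ]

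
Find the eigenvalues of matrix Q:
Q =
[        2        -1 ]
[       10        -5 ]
λ = -3, 0

Solve det(Q - λI) = 0. For a 2×2 matrix the characteristic equation is λ² - (trace)λ + det = 0.
trace(Q) = a + d = 2 - 5 = -3.
det(Q) = a*d - b*c = (2)*(-5) - (-1)*(10) = -10 + 10 = 0.
Characteristic equation: λ² - (-3)λ + (0) = 0.
Discriminant = (-3)² - 4*(0) = 9 - 0 = 9.
λ = (-3 ± √9) / 2 = (-3 ± 3) / 2 = -3, 0.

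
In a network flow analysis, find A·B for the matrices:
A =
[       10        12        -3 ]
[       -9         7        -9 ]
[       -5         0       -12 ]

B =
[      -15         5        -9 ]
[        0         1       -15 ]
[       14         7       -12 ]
AB =
[     -192        41      -234 ]
[        9      -101        84 ]
[      -93      -109       189 ]

Matrix multiplication: (AB)[i][j] = sum over k of A[i][k] * B[k][j].
  (AB)[0][0] = (10)*(-15) + (12)*(0) + (-3)*(14) = -192
  (AB)[0][1] = (10)*(5) + (12)*(1) + (-3)*(7) = 41
  (AB)[0][2] = (10)*(-9) + (12)*(-15) + (-3)*(-12) = -234
  (AB)[1][0] = (-9)*(-15) + (7)*(0) + (-9)*(14) = 9
  (AB)[1][1] = (-9)*(5) + (7)*(1) + (-9)*(7) = -101
  (AB)[1][2] = (-9)*(-9) + (7)*(-15) + (-9)*(-12) = 84
  (AB)[2][0] = (-5)*(-15) + (0)*(0) + (-12)*(14) = -93
  (AB)[2][1] = (-5)*(5) + (0)*(1) + (-12)*(7) = -109
  (AB)[2][2] = (-5)*(-9) + (0)*(-15) + (-12)*(-12) = 189
AB =
[     -192        41      -234 ]
[        9      -101        84 ]
[      -93      -109       189 ]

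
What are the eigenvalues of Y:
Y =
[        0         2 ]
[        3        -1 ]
λ = -3, 2

Solve det(Y - λI) = 0. For a 2×2 matrix the characteristic equation is λ² - (trace)λ + det = 0.
trace(Y) = a + d = 0 - 1 = -1.
det(Y) = a*d - b*c = (0)*(-1) - (2)*(3) = 0 - 6 = -6.
Characteristic equation: λ² - (-1)λ + (-6) = 0.
Discriminant = (-1)² - 4*(-6) = 1 + 24 = 25.
λ = (-1 ± √25) / 2 = (-1 ± 5) / 2 = -3, 2.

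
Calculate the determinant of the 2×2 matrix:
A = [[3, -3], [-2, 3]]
3

For A = [[a, b], [c, d]], det(A) = a*d - b*c.
det(A) = (3)*(3) - (-3)*(-2) = 9 - 6 = 3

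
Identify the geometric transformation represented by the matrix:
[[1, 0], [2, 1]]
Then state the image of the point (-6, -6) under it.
vertical shear with factor 2; image of (-6, -6) is (-6, -18)

The matrix [[1, 0], [k, 1]] sends (x, y) to (x, 2x + y), leaving the x-coordinate fixed: a vertical shear.
The matrix [[1, 0], [2, 1]] represents: vertical shear with factor 2.
Applying it to (-6, -6): [1·-6 + 0·-6, 2·-6 + 1·-6] = (-6, -18).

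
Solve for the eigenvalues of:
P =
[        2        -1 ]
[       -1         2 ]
λ = 1, 3

Solve det(P - λI) = 0. For a 2×2 matrix the characteristic equation is λ² - (trace)λ + det = 0.
trace(P) = a + d = 2 + 2 = 4.
det(P) = a*d - b*c = (2)*(2) - (-1)*(-1) = 4 - 1 = 3.
Characteristic equation: λ² - (4)λ + (3) = 0.
Discriminant = (4)² - 4*(3) = 16 - 12 = 4.
λ = (4 ± √4) / 2 = (4 ± 2) / 2 = 1, 3.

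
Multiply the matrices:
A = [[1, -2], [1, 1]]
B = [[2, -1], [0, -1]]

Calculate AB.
[[2, 1], [2, -2]]

Each entry (i,j) of AB = sum over k of A[i][k]*B[k][j].
(AB)[0][0] = (1)*(2) + (-2)*(0) = 2
(AB)[0][1] = (1)*(-1) + (-2)*(-1) = 1
(AB)[1][0] = (1)*(2) + (1)*(0) = 2
(AB)[1][1] = (1)*(-1) + (1)*(-1) = -2
AB = [[2, 1], [2, -2]]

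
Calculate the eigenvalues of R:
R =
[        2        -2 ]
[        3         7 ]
λ = 4, 5

Solve det(R - λI) = 0. For a 2×2 matrix the characteristic equation is λ² - (trace)λ + det = 0.
trace(R) = a + d = 2 + 7 = 9.
det(R) = a*d - b*c = (2)*(7) - (-2)*(3) = 14 + 6 = 20.
Characteristic equation: λ² - (9)λ + (20) = 0.
Discriminant = (9)² - 4*(20) = 81 - 80 = 1.
λ = (9 ± √1) / 2 = (9 ± 1) / 2 = 4, 5.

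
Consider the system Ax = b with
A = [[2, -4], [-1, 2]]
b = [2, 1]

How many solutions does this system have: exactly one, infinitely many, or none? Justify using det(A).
No solution

det(A) = (2)*(2) - (-4)*(-1) = 0, so A is singular.
The column space of A is span(column 1) = span([2, -1]).
b = [2, 1] is not a scalar multiple of column 1, so b ∉ column space and the system is inconsistent — no solution.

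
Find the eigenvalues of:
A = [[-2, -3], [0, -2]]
λ = -2, -2

Solve det(A - λI) = 0. For a 2×2 matrix this is λ² - (trace)λ + det = 0.
trace(A) = -2 - 2 = -4.
det(A) = (-2)*(-2) - (-3)*(0) = 4 - 0 = 4.
Characteristic equation: λ² - (-4)λ + (4) = 0.
Discriminant: (-4)² - 4*(4) = 16 - 16 = 0.
Roots: λ = (-4 ± √0) / 2 = -2, -2.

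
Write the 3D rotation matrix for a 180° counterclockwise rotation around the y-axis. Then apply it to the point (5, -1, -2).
R = [[-1, 0, 0], [0, 1, 0], [0, 0, -1]]; R·(5, -1, -2) = (-5, -1, 2)

Rotation matrix for 180° around y-axis:
cos(180°) = -1, sin(180°) = 0
R = [[-1, 0, 0], [0, 1, 0], [0, 0, -1]]
Apply to (5, -1, -2): R·[5, -1, -2]ᵀ = (-5, -1, 2)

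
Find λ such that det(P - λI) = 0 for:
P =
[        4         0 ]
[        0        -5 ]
λ = -5, 4

Solve det(P - λI) = 0. For a 2×2 matrix the characteristic equation is λ² - (trace)λ + det = 0.
trace(P) = a + d = 4 - 5 = -1.
det(P) = a*d - b*c = (4)*(-5) - (0)*(0) = -20 - 0 = -20.
Characteristic equation: λ² - (-1)λ + (-20) = 0.
Discriminant = (-1)² - 4*(-20) = 1 + 80 = 81.
λ = (-1 ± √81) / 2 = (-1 ± 9) / 2 = -5, 4.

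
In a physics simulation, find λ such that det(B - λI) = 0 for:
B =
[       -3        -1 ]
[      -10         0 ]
λ = -5, 2

Solve det(B - λI) = 0. For a 2×2 matrix the characteristic equation is λ² - (trace)λ + det = 0.
trace(B) = a + d = -3 + 0 = -3.
det(B) = a*d - b*c = (-3)*(0) - (-1)*(-10) = 0 - 10 = -10.
Characteristic equation: λ² - (-3)λ + (-10) = 0.
Discriminant = (-3)² - 4*(-10) = 9 + 40 = 49.
λ = (-3 ± √49) / 2 = (-3 ± 7) / 2 = -5, 2.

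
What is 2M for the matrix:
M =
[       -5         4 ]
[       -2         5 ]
2M =
[      -10         8 ]
[       -4        10 ]

Scalar multiplication is elementwise: (2M)[i][j] = 2 * M[i][j].
  (2M)[0][0] = 2 * (-5) = -10
  (2M)[0][1] = 2 * (4) = 8
  (2M)[1][0] = 2 * (-2) = -4
  (2M)[1][1] = 2 * (5) = 10
2M =
[      -10         8 ]
[       -4        10 ]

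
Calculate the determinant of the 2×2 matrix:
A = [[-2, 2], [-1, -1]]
4

For A = [[a, b], [c, d]], det(A) = a*d - b*c.
det(A) = (-2)*(-1) - (2)*(-1) = 2 - -2 = 4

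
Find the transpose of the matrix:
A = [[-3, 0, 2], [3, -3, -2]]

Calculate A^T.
[[-3, 3], [0, -3], [2, -2]]

The transpose sends entry (i,j) to (j,i); rows become columns.
Row 0 of A: [-3, 0, 2] -> column 0 of A^T.
Row 1 of A: [3, -3, -2] -> column 1 of A^T.
A^T = [[-3, 3], [0, -3], [2, -2]]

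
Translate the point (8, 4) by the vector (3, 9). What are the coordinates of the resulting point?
(11, 13)

Translation by (3, 9):
x' = 8 + 3 = 11
y' = 4 + 9 = 13
Homogeneous matrix: [[1, 0, 3], [0, 1, 9], [0, 0, 1]]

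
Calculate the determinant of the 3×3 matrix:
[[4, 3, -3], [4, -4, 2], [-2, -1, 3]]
-52

Expansion along first row:
det = 4·det([[-4,2],[-1,3]]) - 3·det([[4,2],[-2,3]]) + -3·det([[4,-4],[-2,-1]])
    = 4·(-4·3 - 2·-1) - 3·(4·3 - 2·-2) + -3·(4·-1 - -4·-2)
    = 4·-10 - 3·16 + -3·-12
    = -40 + -48 + 36 = -52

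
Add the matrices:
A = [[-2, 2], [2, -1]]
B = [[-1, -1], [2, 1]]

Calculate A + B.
[[-3, 1], [4, 0]]

Add corresponding elements:
(-2)+(-1)=-3
(2)+(-1)=1
(2)+(2)=4
(-1)+(1)=0
A + B = [[-3, 1], [4, 0]]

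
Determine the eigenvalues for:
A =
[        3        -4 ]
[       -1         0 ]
λ = -1, 4

Solve det(A - λI) = 0. For a 2×2 matrix the characteristic equation is λ² - (trace)λ + det = 0.
trace(A) = a + d = 3 + 0 = 3.
det(A) = a*d - b*c = (3)*(0) - (-4)*(-1) = 0 - 4 = -4.
Characteristic equation: λ² - (3)λ + (-4) = 0.
Discriminant = (3)² - 4*(-4) = 9 + 16 = 25.
λ = (3 ± √25) / 2 = (3 ± 5) / 2 = -1, 4.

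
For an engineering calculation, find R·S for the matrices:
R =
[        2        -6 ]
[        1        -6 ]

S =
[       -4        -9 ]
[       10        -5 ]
RS =
[      -68        12 ]
[      -64        21 ]

Matrix multiplication: (RS)[i][j] = sum over k of R[i][k] * S[k][j].
  (RS)[0][0] = (2)*(-4) + (-6)*(10) = -68
  (RS)[0][1] = (2)*(-9) + (-6)*(-5) = 12
  (RS)[1][0] = (1)*(-4) + (-6)*(10) = -64
  (RS)[1][1] = (1)*(-9) + (-6)*(-5) = 21
RS =
[      -68        12 ]
[      -64        21 ]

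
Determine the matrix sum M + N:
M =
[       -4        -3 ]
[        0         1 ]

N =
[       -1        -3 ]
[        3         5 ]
M + N =
[       -5        -6 ]
[        3         6 ]

Matrix addition is elementwise: (M+N)[i][j] = M[i][j] + N[i][j].
  (M+N)[0][0] = (-4) + (-1) = -5
  (M+N)[0][1] = (-3) + (-3) = -6
  (M+N)[1][0] = (0) + (3) = 3
  (M+N)[1][1] = (1) + (5) = 6
M + N =
[       -5        -6 ]
[        3         6 ]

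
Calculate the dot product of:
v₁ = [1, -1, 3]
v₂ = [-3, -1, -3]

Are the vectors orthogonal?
-11, No

The dot product is the sum of products of corresponding components.
v₁·v₂ = (1)*(-3) + (-1)*(-1) + (3)*(-3) = -3 + 1 - 9 = -11.
Two vectors are orthogonal iff their dot product is 0; here the dot product is -11, so the vectors are not orthogonal.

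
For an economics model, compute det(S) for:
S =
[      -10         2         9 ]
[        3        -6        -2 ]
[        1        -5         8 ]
det(S) = 447

Expand along row 0 (cofactor expansion): det(S) = a*(e*i - f*h) - b*(d*i - f*g) + c*(d*h - e*g), where the 3×3 is [[a, b, c], [d, e, f], [g, h, i]].
Minor M_00 = (-6)*(8) - (-2)*(-5) = -48 - 10 = -58.
Minor M_01 = (3)*(8) - (-2)*(1) = 24 + 2 = 26.
Minor M_02 = (3)*(-5) - (-6)*(1) = -15 + 6 = -9.
det(S) = (-10)*(-58) - (2)*(26) + (9)*(-9) = 580 - 52 - 81 = 447.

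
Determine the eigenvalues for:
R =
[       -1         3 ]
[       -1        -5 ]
λ = -4, -2

Solve det(R - λI) = 0. For a 2×2 matrix the characteristic equation is λ² - (trace)λ + det = 0.
trace(R) = a + d = -1 - 5 = -6.
det(R) = a*d - b*c = (-1)*(-5) - (3)*(-1) = 5 + 3 = 8.
Characteristic equation: λ² - (-6)λ + (8) = 0.
Discriminant = (-6)² - 4*(8) = 36 - 32 = 4.
λ = (-6 ± √4) / 2 = (-6 ± 2) / 2 = -4, -2.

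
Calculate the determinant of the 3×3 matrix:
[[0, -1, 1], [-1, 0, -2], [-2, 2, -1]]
-5

Expansion along first row:
det = 0·det([[0,-2],[2,-1]]) - -1·det([[-1,-2],[-2,-1]]) + 1·det([[-1,0],[-2,2]])
    = 0·(0·-1 - -2·2) - -1·(-1·-1 - -2·-2) + 1·(-1·2 - 0·-2)
    = 0·4 - -1·-3 + 1·-2
    = 0 + -3 + -2 = -5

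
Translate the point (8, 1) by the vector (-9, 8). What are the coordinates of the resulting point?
(-1, 9)

Translation by (-9, 8):
x' = 8 + -9 = -1
y' = 1 + 8 = 9
Homogeneous matrix: [[1, 0, -9], [0, 1, 8], [0, 0, 1]]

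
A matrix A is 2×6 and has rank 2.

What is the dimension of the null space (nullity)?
4

The rank-nullity theorem for an m×n matrix states:
rank(A) + nullity(A) = n (the number of columns).
Here n = 6 and rank(A) = 2, so nullity(A) = 6 - 2 = 4.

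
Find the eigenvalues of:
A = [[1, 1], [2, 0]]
λ = -1, 2

Solve det(A - λI) = 0. For a 2×2 matrix this is λ² - (trace)λ + det = 0.
trace(A) = 1 + 0 = 1.
det(A) = (1)*(0) - (1)*(2) = 0 - 2 = -2.
Characteristic equation: λ² - (1)λ + (-2) = 0.
Discriminant: (1)² - 4*(-2) = 1 + 8 = 9.
Roots: λ = (1 ± √9) / 2 = -1, 2.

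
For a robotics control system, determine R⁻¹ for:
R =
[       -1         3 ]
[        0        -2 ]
det(R) = 2
R⁻¹ =
[       -1      -3/2 ]
[        0      -1/2 ]

For a 2×2 matrix R = [[a, b], [c, d]] with det(R) ≠ 0, R⁻¹ = (1/det(R)) * [[d, -b], [-c, a]].
det(R) = (-1)*(-2) - (3)*(0) = 2 - 0 = 2.
R⁻¹ = (1/2) * [[-2, -3], [0, -1]].
Dividing each entry by 2 and reducing:
R⁻¹ =
[       -1      -3/2 ]
[        0      -1/2 ]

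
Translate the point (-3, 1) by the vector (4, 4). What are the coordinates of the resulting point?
(1, 5)

Translation by (4, 4):
x' = -3 + 4 = 1
y' = 1 + 4 = 5
Homogeneous matrix: [[1, 0, 4], [0, 1, 4], [0, 0, 1]]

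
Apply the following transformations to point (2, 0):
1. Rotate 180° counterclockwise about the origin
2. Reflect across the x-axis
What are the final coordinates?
(-2, 0)

Step 1: Rotate 180° → (-2, 0)
Step 2: Reflect across the x-axis → (-2, 0)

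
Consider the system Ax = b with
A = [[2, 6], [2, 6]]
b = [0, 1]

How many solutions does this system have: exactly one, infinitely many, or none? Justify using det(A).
No solution

det(A) = (2)*(6) - (6)*(2) = 0, so A is singular.
The column space of A is span(column 1) = span([2, 2]).
b = [0, 1] is not a scalar multiple of column 1, so b ∉ column space and the system is inconsistent — no solution.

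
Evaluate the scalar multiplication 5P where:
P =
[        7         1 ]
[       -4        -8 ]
5P =
[       35         5 ]
[      -20       -40 ]

Scalar multiplication is elementwise: (5P)[i][j] = 5 * P[i][j].
  (5P)[0][0] = 5 * (7) = 35
  (5P)[0][1] = 5 * (1) = 5
  (5P)[1][0] = 5 * (-4) = -20
  (5P)[1][1] = 5 * (-8) = -40
5P =
[       35         5 ]
[      -20       -40 ]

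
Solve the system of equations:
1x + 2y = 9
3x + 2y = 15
x = 3, y = 3

Use elimination (row reduction):
Equation 1: 1x + 2y = 9.
Equation 2: 3x + 2y = 15.
Multiply Eq1 by 3 and Eq2 by 1: 3x + 6y = 27;  3x + 2y = 15.
Subtract: (-4)y = -12, so y = 3.
Back-substitute into Eq1: 1x + 2*(3) = 9, so x = 3.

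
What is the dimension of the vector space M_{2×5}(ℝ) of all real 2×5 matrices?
Dimension = 10

A real 2×5 matrix is determined by its 2·5 = 10 independent entries.
A standard basis is {E_ij : 1 ≤ i ≤ 2, 1 ≤ j ≤ 5}, where E_ij has a 1 in position (i, j) and 0 elsewhere — there are 10 such matrices, and they are linearly independent and span M_{2×5}(ℝ).
Therefore dim(M_{2×5}(ℝ)) = 10.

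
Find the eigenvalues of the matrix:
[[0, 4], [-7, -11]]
λ = -7 and λ = -4

Characteristic equation: det(A - λI) = 0
λ² - (trace)λ + (det) = 0
λ² - (-11)λ + (28) = 0
λ² + 11λ + 28 = 0
Solving: λ = -7, -4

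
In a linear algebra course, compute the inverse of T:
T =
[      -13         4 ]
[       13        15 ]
det(T) = -247
T⁻¹ =
[  -15/247     4/247 ]
[     1/19      1/19 ]

For a 2×2 matrix T = [[a, b], [c, d]] with det(T) ≠ 0, T⁻¹ = (1/det(T)) * [[d, -b], [-c, a]].
det(T) = (-13)*(15) - (4)*(13) = -195 - 52 = -247.
T⁻¹ = (1/-247) * [[15, -4], [-13, -13]].
Dividing each entry by -247 and reducing:
T⁻¹ =
[  -15/247     4/247 ]
[     1/19      1/19 ]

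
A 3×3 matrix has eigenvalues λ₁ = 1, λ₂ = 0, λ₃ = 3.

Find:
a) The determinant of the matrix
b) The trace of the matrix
det = 0, trace = 4

Two standard eigenvalue identities:
- det(A) equals the product of the eigenvalues (counted with multiplicity).
- trace(A) equals the sum of the eigenvalues.
det(A) = (1)*(0)*(3) = 0.
trace(A) = 1 + 0 + 3 = 4.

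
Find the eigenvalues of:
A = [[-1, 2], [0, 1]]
λ = -1, 1

Solve det(A - λI) = 0. For a 2×2 matrix this is λ² - (trace)λ + det = 0.
trace(A) = -1 + 1 = 0.
det(A) = (-1)*(1) - (2)*(0) = -1 - 0 = -1.
Characteristic equation: λ² - (0)λ + (-1) = 0.
Discriminant: (0)² - 4*(-1) = 0 + 4 = 4.
Roots: λ = (0 ± √4) / 2 = -1, 1.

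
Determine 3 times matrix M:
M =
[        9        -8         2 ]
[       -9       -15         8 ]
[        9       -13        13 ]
3M =
[       27       -24         6 ]
[      -27       -45        24 ]
[       27       -39        39 ]

Scalar multiplication is elementwise: (3M)[i][j] = 3 * M[i][j].
  (3M)[0][0] = 3 * (9) = 27
  (3M)[0][1] = 3 * (-8) = -24
  (3M)[0][2] = 3 * (2) = 6
  (3M)[1][0] = 3 * (-9) = -27
  (3M)[1][1] = 3 * (-15) = -45
  (3M)[1][2] = 3 * (8) = 24
  (3M)[2][0] = 3 * (9) = 27
  (3M)[2][1] = 3 * (-13) = -39
  (3M)[2][2] = 3 * (13) = 39
3M =
[       27       -24         6 ]
[      -27       -45        24 ]
[       27       -39        39 ]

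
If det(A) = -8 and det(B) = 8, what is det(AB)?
-64

Use the multiplicative property of determinants: det(AB) = det(A)*det(B).
det(AB) = (-8)*(8) = -64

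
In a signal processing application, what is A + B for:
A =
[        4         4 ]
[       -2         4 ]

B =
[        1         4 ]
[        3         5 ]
A + B =
[        5         8 ]
[        1         9 ]

Matrix addition is elementwise: (A+B)[i][j] = A[i][j] + B[i][j].
  (A+B)[0][0] = (4) + (1) = 5
  (A+B)[0][1] = (4) + (4) = 8
  (A+B)[1][0] = (-2) + (3) = 1
  (A+B)[1][1] = (4) + (5) = 9
A + B =
[        5         8 ]
[        1         9 ]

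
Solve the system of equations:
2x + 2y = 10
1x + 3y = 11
x = 2, y = 3

Use elimination (row reduction):
Equation 1: 2x + 2y = 10.
Equation 2: 1x + 3y = 11.
Multiply Eq1 by 1 and Eq2 by 2: 2x + 2y = 10;  2x + 6y = 22.
Subtract: (4)y = 12, so y = 3.
Back-substitute into Eq1: 2x + 2*(3) = 10, so x = 2.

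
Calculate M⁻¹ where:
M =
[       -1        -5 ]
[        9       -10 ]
det(M) = 55
M⁻¹ =
[    -2/11      1/11 ]
[    -9/55     -1/55 ]

For a 2×2 matrix M = [[a, b], [c, d]] with det(M) ≠ 0, M⁻¹ = (1/det(M)) * [[d, -b], [-c, a]].
det(M) = (-1)*(-10) - (-5)*(9) = 10 + 45 = 55.
M⁻¹ = (1/55) * [[-10, 5], [-9, -1]].
Dividing each entry by 55 and reducing:
M⁻¹ =
[    -2/11      1/11 ]
[    -9/55     -1/55 ]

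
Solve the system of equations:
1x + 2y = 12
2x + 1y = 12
x = 4, y = 4

Use elimination (row reduction):
Equation 1: 1x + 2y = 12.
Equation 2: 2x + 1y = 12.
Multiply Eq1 by 2 and Eq2 by 1: 2x + 4y = 24;  2x + 1y = 12.
Subtract: (-3)y = -12, so y = 4.
Back-substitute into Eq1: 1x + 2*(4) = 12, so x = 4.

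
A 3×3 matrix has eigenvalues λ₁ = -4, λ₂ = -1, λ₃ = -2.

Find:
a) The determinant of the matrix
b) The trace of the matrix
det = -8, trace = -7

Two standard eigenvalue identities:
- det(A) equals the product of the eigenvalues (counted with multiplicity).
- trace(A) equals the sum of the eigenvalues.
det(A) = (-4)*(-1)*(-2) = -8.
trace(A) = -4 - 1 - 2 = -7.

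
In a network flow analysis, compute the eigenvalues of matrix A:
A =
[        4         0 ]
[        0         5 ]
λ = 4, 5

Solve det(A - λI) = 0. For a 2×2 matrix the characteristic equation is λ² - (trace)λ + det = 0.
trace(A) = a + d = 4 + 5 = 9.
det(A) = a*d - b*c = (4)*(5) - (0)*(0) = 20 - 0 = 20.
Characteristic equation: λ² - (9)λ + (20) = 0.
Discriminant = (9)² - 4*(20) = 81 - 80 = 1.
λ = (9 ± √1) / 2 = (9 ± 1) / 2 = 4, 5.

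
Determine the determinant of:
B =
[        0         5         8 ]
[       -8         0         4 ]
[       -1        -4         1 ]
det(B) = 276

Expand along row 0 (cofactor expansion): det(B) = a*(e*i - f*h) - b*(d*i - f*g) + c*(d*h - e*g), where the 3×3 is [[a, b, c], [d, e, f], [g, h, i]].
Minor M_00 = (0)*(1) - (4)*(-4) = 0 + 16 = 16.
Minor M_01 = (-8)*(1) - (4)*(-1) = -8 + 4 = -4.
Minor M_02 = (-8)*(-4) - (0)*(-1) = 32 - 0 = 32.
det(B) = (0)*(16) - (5)*(-4) + (8)*(32) = 0 + 20 + 256 = 276.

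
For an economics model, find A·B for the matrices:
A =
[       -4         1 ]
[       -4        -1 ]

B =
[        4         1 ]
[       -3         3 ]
AB =
[      -19        -1 ]
[      -13        -7 ]

Matrix multiplication: (AB)[i][j] = sum over k of A[i][k] * B[k][j].
  (AB)[0][0] = (-4)*(4) + (1)*(-3) = -19
  (AB)[0][1] = (-4)*(1) + (1)*(3) = -1
  (AB)[1][0] = (-4)*(4) + (-1)*(-3) = -13
  (AB)[1][1] = (-4)*(1) + (-1)*(3) = -7
AB =
[      -19        -1 ]
[      -13        -7 ]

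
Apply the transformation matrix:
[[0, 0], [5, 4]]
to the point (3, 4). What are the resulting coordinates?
(0, 31)

Matrix multiplication:
[[0, 0], [5, 4]] × [3, 4]ᵀ
= [0×3 + 0×4, 5×3 + 4×4]ᵀ
= [0.0000, 31.0000]ᵀ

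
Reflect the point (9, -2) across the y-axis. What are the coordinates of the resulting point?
(-9, -2)

Reflection across y-axis: (9, -2) → (-9, -2)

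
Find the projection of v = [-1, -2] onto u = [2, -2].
[1/2, -1/2]

The projection of v onto u is proj_u(v) = ((v·u) / (u·u)) · u.
v·u = (-1)*(2) + (-2)*(-2) = 2.
u·u = (2)*(2) + (-2)*(-2) = 8.
coefficient = 2 / 8 = 1/4.
proj_u(v) = 1/4 · [2, -2] = [1/2, -1/2].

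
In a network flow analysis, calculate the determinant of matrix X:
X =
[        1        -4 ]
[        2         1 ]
det(X) = 9

For a 2×2 matrix [[a, b], [c, d]], det = a*d - b*c.
det(X) = (1)*(1) - (-4)*(2) = 1 + 8 = 9.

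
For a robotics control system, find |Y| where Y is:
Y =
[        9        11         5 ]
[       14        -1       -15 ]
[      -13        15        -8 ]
det(Y) = 6459

Expand along row 0 (cofactor expansion): det(Y) = a*(e*i - f*h) - b*(d*i - f*g) + c*(d*h - e*g), where the 3×3 is [[a, b, c], [d, e, f], [g, h, i]].
Minor M_00 = (-1)*(-8) - (-15)*(15) = 8 + 225 = 233.
Minor M_01 = (14)*(-8) - (-15)*(-13) = -112 - 195 = -307.
Minor M_02 = (14)*(15) - (-1)*(-13) = 210 - 13 = 197.
det(Y) = (9)*(233) - (11)*(-307) + (5)*(197) = 2097 + 3377 + 985 = 6459.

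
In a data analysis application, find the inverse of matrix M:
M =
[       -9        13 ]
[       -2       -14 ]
det(M) = 152
M⁻¹ =
[    -7/76   -13/152 ]
[     1/76    -9/152 ]

For a 2×2 matrix M = [[a, b], [c, d]] with det(M) ≠ 0, M⁻¹ = (1/det(M)) * [[d, -b], [-c, a]].
det(M) = (-9)*(-14) - (13)*(-2) = 126 + 26 = 152.
M⁻¹ = (1/152) * [[-14, -13], [2, -9]].
Dividing each entry by 152 and reducing:
M⁻¹ =
[    -7/76   -13/152 ]
[     1/76    -9/152 ]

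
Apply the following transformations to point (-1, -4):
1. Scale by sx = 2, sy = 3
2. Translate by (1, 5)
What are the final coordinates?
(-1, -7)

Step 1: Scale (-1, -4) by (sx, sy) = (2, 3) → (-2, -12)
Step 2: Translate by (1, 5) → (-1, -7)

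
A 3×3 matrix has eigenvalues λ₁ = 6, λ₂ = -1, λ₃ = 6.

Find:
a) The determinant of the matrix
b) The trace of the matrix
det = -36, trace = 11

Two standard eigenvalue identities:
- det(A) equals the product of the eigenvalues (counted with multiplicity).
- trace(A) equals the sum of the eigenvalues.
det(A) = (6)*(-1)*(6) = -36.
trace(A) = 6 - 1 + 6 = 11.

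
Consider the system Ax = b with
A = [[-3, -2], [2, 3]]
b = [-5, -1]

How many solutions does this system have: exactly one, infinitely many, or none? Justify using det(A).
Exactly one solution

Compute det(A) = (-3)*(3) - (-2)*(2) = -5.
Because det(A) ≠ 0, A is invertible and Ax = b has a unique solution for every b (here x = A⁻¹ b).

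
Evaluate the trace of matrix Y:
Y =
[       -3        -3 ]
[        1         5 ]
tr(Y) = -3 + 5 = 2

The trace of a square matrix is the sum of its diagonal entries.
Diagonal entries of Y: Y[0][0] = -3, Y[1][1] = 5.
tr(Y) = -3 + 5 = 2.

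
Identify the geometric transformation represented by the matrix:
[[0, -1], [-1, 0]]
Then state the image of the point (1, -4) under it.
reflection across the line y = -x; image of (1, -4) is (4, -1)

This is a symmetric orthogonal matrix with determinant -1, which characterizes a reflection in ℝ².
The matrix [[0, -1], [-1, 0]] represents: reflection across the line y = -x.
Applying it to (1, -4): [0·1 + -1·-4, -1·1 + 0·-4] = (4, -1).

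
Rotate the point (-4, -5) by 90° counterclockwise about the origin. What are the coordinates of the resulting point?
(5, -4)

Rotation matrix R(θ) = [[cos θ, -sin θ], [sin θ, cos θ]]; for θ = 90°:
R = [[0, -1], [1, 0]]
Result: R × [-4, -5]ᵀ = [0·-4 + (-1)·-5, 1·-4 + (0)·-5]ᵀ = (5, -4)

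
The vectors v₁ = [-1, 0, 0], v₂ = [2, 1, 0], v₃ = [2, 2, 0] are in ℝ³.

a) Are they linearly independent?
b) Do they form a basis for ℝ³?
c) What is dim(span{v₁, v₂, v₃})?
Not independent, not a basis, dim(span) = 2

Check whether v₃ can be written as a linear combination of v₁ and v₂.
v₃ = (2)·v₁ + (2)·v₂ = [2, 2, 0], so the three vectors are linearly dependent.
Thus they do not form a basis for ℝ³, and dim(span{v₁, v₂, v₃}) = 2 (spanned by v₁ and v₂).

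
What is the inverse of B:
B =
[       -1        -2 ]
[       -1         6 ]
det(B) = -8
B⁻¹ =
[     -3/4      -1/4 ]
[     -1/8       1/8 ]

For a 2×2 matrix B = [[a, b], [c, d]] with det(B) ≠ 0, B⁻¹ = (1/det(B)) * [[d, -b], [-c, a]].
det(B) = (-1)*(6) - (-2)*(-1) = -6 - 2 = -8.
B⁻¹ = (1/-8) * [[6, 2], [1, -1]].
Dividing each entry by -8 and reducing:
B⁻¹ =
[     -3/4      -1/4 ]
[     -1/8       1/8 ]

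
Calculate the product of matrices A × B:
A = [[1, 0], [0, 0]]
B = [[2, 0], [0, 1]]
[[2, 0], [0, 0]]

Matrix multiplication:
C[0][0] = 1×2 + 0×0 = 2
C[0][1] = 1×0 + 0×1 = 0
C[1][0] = 0×2 + 0×0 = 0
C[1][1] = 0×0 + 0×1 = 0
Result: [[2, 0], [0, 0]]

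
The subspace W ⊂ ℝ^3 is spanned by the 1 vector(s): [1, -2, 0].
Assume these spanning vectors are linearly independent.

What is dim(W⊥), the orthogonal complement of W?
dim(W⊥) = 2

For any subspace W of ℝ^n, dim(W) + dim(W⊥) = n (the whole-space dimension).
Here the given 1 vectors are linearly independent, so dim(W) = 1.
Thus dim(W⊥) = n - dim(W) = 3 - 1 = 2.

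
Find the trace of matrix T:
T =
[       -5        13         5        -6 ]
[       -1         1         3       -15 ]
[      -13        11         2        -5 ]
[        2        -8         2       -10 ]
tr(T) = -5 + 1 + 2 - 10 = -12

The trace of a square matrix is the sum of its diagonal entries.
Diagonal entries of T: T[0][0] = -5, T[1][1] = 1, T[2][2] = 2, T[3][3] = -10.
tr(T) = -5 + 1 + 2 - 10 = -12.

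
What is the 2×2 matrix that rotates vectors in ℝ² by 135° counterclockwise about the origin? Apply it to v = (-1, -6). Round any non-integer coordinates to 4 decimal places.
R = [[-√2/2, -√2/2], [√2/2, -√2/2]]; R·v = (4.9497, 3.5355)

A counterclockwise rotation by angle θ in ℝ² has matrix R(θ) = [[cos θ, -sin θ], [sin θ, cos θ]].
For θ = 135°: cos θ = -√2/2, sin θ = √2/2.
R(135°) = [[-√2/2, -√2/2], [√2/2, -√2/2]].
R·v = [-√2/2·-1 + (-√2/2)·-6, √2/2·-1 + -√2/2·-6] = (4.9497, 3.5355).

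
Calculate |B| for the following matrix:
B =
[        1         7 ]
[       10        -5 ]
det(B) = -75

For a 2×2 matrix [[a, b], [c, d]], det = a*d - b*c.
det(B) = (1)*(-5) - (7)*(10) = -5 - 70 = -75.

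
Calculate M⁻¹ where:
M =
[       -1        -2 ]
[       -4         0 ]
det(M) = -8
M⁻¹ =
[        0      -1/4 ]
[     -1/2       1/8 ]

For a 2×2 matrix M = [[a, b], [c, d]] with det(M) ≠ 0, M⁻¹ = (1/det(M)) * [[d, -b], [-c, a]].
det(M) = (-1)*(0) - (-2)*(-4) = 0 - 8 = -8.
M⁻¹ = (1/-8) * [[0, 2], [4, -1]].
Dividing each entry by -8 and reducing:
M⁻¹ =
[        0      -1/4 ]
[     -1/2       1/8 ]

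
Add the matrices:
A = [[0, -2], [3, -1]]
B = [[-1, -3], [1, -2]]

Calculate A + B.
[[-1, -5], [4, -3]]

Add corresponding elements:
(0)+(-1)=-1
(-2)+(-3)=-5
(3)+(1)=4
(-1)+(-2)=-3
A + B = [[-1, -5], [4, -3]]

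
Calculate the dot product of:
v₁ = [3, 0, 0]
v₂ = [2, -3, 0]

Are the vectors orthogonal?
6, No

The dot product is the sum of products of corresponding components.
v₁·v₂ = (3)*(2) + (0)*(-3) + (0)*(0) = 6 + 0 + 0 = 6.
Two vectors are orthogonal iff their dot product is 0; here the dot product is 6, so the vectors are not orthogonal.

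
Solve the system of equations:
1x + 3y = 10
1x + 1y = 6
x = 4, y = 2

Use elimination (row reduction):
Equation 1: 1x + 3y = 10.
Equation 2: 1x + 1y = 6.
Multiply Eq1 by 1 and Eq2 by 1: 1x + 3y = 10;  1x + 1y = 6.
Subtract: (-2)y = -4, so y = 2.
Back-substitute into Eq1: 1x + 3*(2) = 10, so x = 4.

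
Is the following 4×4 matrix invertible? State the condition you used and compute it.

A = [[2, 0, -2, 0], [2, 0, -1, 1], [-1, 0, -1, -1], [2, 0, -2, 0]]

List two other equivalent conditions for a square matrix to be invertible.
No, not invertible; det(A) = 0 (two rows are equal, so the rows are linearly dependent). Equivalent conditions (failing for this A): rank(A) < 4; Ax = 0 has non-trivial solutions; 0 is an eigenvalue; the columns are linearly dependent.

To check invertibility, compute det(A).
In this matrix, row 0 and the last row are identical, so one row is a scalar multiple of another and the rows are linearly dependent.
A matrix with linearly dependent rows has det = 0 and is not invertible.
Equivalent failed conditions:
- rank(A) < 4.
- Ax = 0 has non-trivial solutions.
- 0 is an eigenvalue.
- The columns are linearly dependent.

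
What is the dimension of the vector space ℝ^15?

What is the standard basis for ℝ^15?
Dimension = 15; standard basis = {e_1, e_2, e_3, …, e_15}

ℝ^15 is the space of 15-tuples of real numbers; its dimension is 15.
The standard basis consists of 15 vectors: e_1, e_2, e_3, …, e_15, where e_i is the vector with 1 in position i and 0 elsewhere.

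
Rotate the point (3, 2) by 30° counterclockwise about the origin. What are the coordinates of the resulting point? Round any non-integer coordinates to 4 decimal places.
(1.5981, 3.2321)

Rotation matrix R(θ) = [[cos θ, -sin θ], [sin θ, cos θ]]; for θ = 30°:
R = [[√3/2, -1/2], [1/2, √3/2]]
Result: R × [3, 2]ᵀ = [√3/2·3 + (-1/2)·2, 1/2·3 + (√3/2)·2]ᵀ = (1.5981, 3.2321)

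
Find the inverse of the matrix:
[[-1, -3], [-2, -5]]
[[5, -3], [-2, 1]]

For [[a,b],[c,d]], inverse = (1/det)·[[d,-b],[-c,a]]
det = -1·-5 - -3·-2 = -1
Inverse = (1/-1)·[[-5, 3], [2, -1]]
        = [[5, -3], [-2, 1]]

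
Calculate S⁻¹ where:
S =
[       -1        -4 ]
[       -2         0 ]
det(S) = -8
S⁻¹ =
[        0      -1/2 ]
[     -1/4       1/8 ]

For a 2×2 matrix S = [[a, b], [c, d]] with det(S) ≠ 0, S⁻¹ = (1/det(S)) * [[d, -b], [-c, a]].
det(S) = (-1)*(0) - (-4)*(-2) = 0 - 8 = -8.
S⁻¹ = (1/-8) * [[0, 4], [2, -1]].
Dividing each entry by -8 and reducing:
S⁻¹ =
[        0      -1/2 ]
[     -1/4       1/8 ]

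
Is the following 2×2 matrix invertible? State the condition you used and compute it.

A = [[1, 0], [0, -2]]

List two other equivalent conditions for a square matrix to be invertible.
Yes, invertible; det(A) = -2 ≠ 0. Equivalent conditions: rank(A) = 2; Ax = 0 has only the trivial solution; 0 is not an eigenvalue; the columns of A are linearly independent.

To check invertibility, compute det(A).
The given matrix is triangular, so det(A) equals the product of its diagonal entries = -2 ≠ 0.
Since det(A) ≠ 0, A is invertible.
Equivalent conditions for a square matrix A to be invertible:
- rank(A) = 2 (full rank).
- The homogeneous system Ax = 0 has only the trivial solution x = 0.
- 0 is not an eigenvalue of A.
- The columns (equivalently rows) of A are linearly independent.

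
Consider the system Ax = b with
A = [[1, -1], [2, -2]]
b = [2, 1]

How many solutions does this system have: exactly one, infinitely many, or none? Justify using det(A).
No solution

det(A) = (1)*(-2) - (-1)*(2) = 0, so A is singular.
The column space of A is span(column 1) = span([1, 2]).
b = [2, 1] is not a scalar multiple of column 1, so b ∉ column space and the system is inconsistent — no solution.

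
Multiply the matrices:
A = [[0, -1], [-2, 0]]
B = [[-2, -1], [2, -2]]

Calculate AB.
[[-2, 2], [4, 2]]

Each entry (i,j) of AB = sum over k of A[i][k]*B[k][j].
(AB)[0][0] = (0)*(-2) + (-1)*(2) = -2
(AB)[0][1] = (0)*(-1) + (-1)*(-2) = 2
(AB)[1][0] = (-2)*(-2) + (0)*(2) = 4
(AB)[1][1] = (-2)*(-1) + (0)*(-2) = 2
AB = [[-2, 2], [4, 2]]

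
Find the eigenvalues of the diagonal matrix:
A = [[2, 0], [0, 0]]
λ₁ = 2, λ₂ = 0

The characteristic polynomial of A is det(A - λI) = (2 - λ)(0 - λ) = 0.
The roots are λ = 2 and λ = 0, so the eigenvalues are the diagonal entries.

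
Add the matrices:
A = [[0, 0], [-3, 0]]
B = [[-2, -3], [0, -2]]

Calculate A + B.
[[-2, -3], [-3, -2]]

Add corresponding elements:
(0)+(-2)=-2
(0)+(-3)=-3
(-3)+(0)=-3
(0)+(-2)=-2
A + B = [[-2, -3], [-3, -2]]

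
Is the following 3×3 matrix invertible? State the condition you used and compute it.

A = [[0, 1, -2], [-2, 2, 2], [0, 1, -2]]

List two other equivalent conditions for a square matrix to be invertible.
No, not invertible; det(A) = 0 (two rows are equal, so the rows are linearly dependent). Equivalent conditions (failing for this A): rank(A) < 3; Ax = 0 has non-trivial solutions; 0 is an eigenvalue; the columns are linearly dependent.

To check invertibility, compute det(A).
In this matrix, row 0 and the last row are identical, so one row is a scalar multiple of another and the rows are linearly dependent.
A matrix with linearly dependent rows has det = 0 and is not invertible.
Equivalent failed conditions:
- rank(A) < 3.
- Ax = 0 has non-trivial solutions.
- 0 is an eigenvalue.
- The columns are linearly dependent.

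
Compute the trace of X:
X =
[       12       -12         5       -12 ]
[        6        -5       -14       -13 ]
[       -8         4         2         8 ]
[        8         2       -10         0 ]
tr(X) = 12 - 5 + 2 + 0 = 9

The trace of a square matrix is the sum of its diagonal entries.
Diagonal entries of X: X[0][0] = 12, X[1][1] = -5, X[2][2] = 2, X[3][3] = 0.
tr(X) = 12 - 5 + 2 + 0 = 9.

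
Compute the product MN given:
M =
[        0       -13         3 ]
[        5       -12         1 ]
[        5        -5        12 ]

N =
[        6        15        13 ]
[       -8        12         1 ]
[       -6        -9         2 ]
MN =
[       86      -183        -7 ]
[      120       -78        55 ]
[       -2       -93        84 ]

Matrix multiplication: (MN)[i][j] = sum over k of M[i][k] * N[k][j].
  (MN)[0][0] = (0)*(6) + (-13)*(-8) + (3)*(-6) = 86
  (MN)[0][1] = (0)*(15) + (-13)*(12) + (3)*(-9) = -183
  (MN)[0][2] = (0)*(13) + (-13)*(1) + (3)*(2) = -7
  (MN)[1][0] = (5)*(6) + (-12)*(-8) + (1)*(-6) = 120
  (MN)[1][1] = (5)*(15) + (-12)*(12) + (1)*(-9) = -78
  (MN)[1][2] = (5)*(13) + (-12)*(1) + (1)*(2) = 55
  (MN)[2][0] = (5)*(6) + (-5)*(-8) + (12)*(-6) = -2
  (MN)[2][1] = (5)*(15) + (-5)*(12) + (12)*(-9) = -93
  (MN)[2][2] = (5)*(13) + (-5)*(1) + (12)*(2) = 84
MN =
[       86      -183        -7 ]
[      120       -78        55 ]
[       -2       -93        84 ]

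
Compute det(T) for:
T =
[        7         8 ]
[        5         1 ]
det(T) = -33

For a 2×2 matrix [[a, b], [c, d]], det = a*d - b*c.
det(T) = (7)*(1) - (8)*(5) = 7 - 40 = -33.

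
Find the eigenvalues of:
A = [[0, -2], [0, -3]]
λ = -3, 0

Solve det(A - λI) = 0. For a 2×2 matrix this is λ² - (trace)λ + det = 0.
trace(A) = 0 - 3 = -3.
det(A) = (0)*(-3) - (-2)*(0) = 0 - 0 = 0.
Characteristic equation: λ² - (-3)λ + (0) = 0.
Discriminant: (-3)² - 4*(0) = 9 - 0 = 9.
Roots: λ = (-3 ± √9) / 2 = -3, 0.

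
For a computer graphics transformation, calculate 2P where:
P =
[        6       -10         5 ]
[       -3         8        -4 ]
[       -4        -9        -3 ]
2P =
[       12       -20        10 ]
[       -6        16        -8 ]
[       -8       -18        -6 ]

Scalar multiplication is elementwise: (2P)[i][j] = 2 * P[i][j].
  (2P)[0][0] = 2 * (6) = 12
  (2P)[0][1] = 2 * (-10) = -20
  (2P)[0][2] = 2 * (5) = 10
  (2P)[1][0] = 2 * (-3) = -6
  (2P)[1][1] = 2 * (8) = 16
  (2P)[1][2] = 2 * (-4) = -8
  (2P)[2][0] = 2 * (-4) = -8
  (2P)[2][1] = 2 * (-9) = -18
  (2P)[2][2] = 2 * (-3) = -6
2P =
[       12       -20        10 ]
[       -6        16        -8 ]
[       -8       -18        -6 ]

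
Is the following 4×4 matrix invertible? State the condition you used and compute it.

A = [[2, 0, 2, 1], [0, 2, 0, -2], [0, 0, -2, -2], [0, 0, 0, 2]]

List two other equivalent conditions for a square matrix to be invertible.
Yes, invertible; det(A) = -16 ≠ 0. Equivalent conditions: rank(A) = 4; Ax = 0 has only the trivial solution; 0 is not an eigenvalue; the columns of A are linearly independent.

To check invertibility, compute det(A).
The given matrix is triangular, so det(A) equals the product of its diagonal entries = -16 ≠ 0.
Since det(A) ≠ 0, A is invertible.
Equivalent conditions for a square matrix A to be invertible:
- rank(A) = 4 (full rank).
- The homogeneous system Ax = 0 has only the trivial solution x = 0.
- 0 is not an eigenvalue of A.
- The columns (equivalently rows) of A are linearly independent.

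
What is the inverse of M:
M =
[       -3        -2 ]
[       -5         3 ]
det(M) = -19
M⁻¹ =
[    -3/19     -2/19 ]
[    -5/19      3/19 ]

For a 2×2 matrix M = [[a, b], [c, d]] with det(M) ≠ 0, M⁻¹ = (1/det(M)) * [[d, -b], [-c, a]].
det(M) = (-3)*(3) - (-2)*(-5) = -9 - 10 = -19.
M⁻¹ = (1/-19) * [[3, 2], [5, -3]].
Dividing each entry by -19 and reducing:
M⁻¹ =
[    -3/19     -2/19 ]
[    -5/19      3/19 ]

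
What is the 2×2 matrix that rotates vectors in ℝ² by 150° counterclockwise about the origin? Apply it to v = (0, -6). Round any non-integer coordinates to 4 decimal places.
R = [[-√3/2, -1/2], [1/2, -√3/2]]; R·v = (3.0000, 5.1962)

A counterclockwise rotation by angle θ in ℝ² has matrix R(θ) = [[cos θ, -sin θ], [sin θ, cos θ]].
For θ = 150°: cos θ = -√3/2, sin θ = 1/2.
R(150°) = [[-√3/2, -1/2], [1/2, -√3/2]].
R·v = [-√3/2·0 + (-1/2)·-6, 1/2·0 + -√3/2·-6] = (3.0000, 5.1962).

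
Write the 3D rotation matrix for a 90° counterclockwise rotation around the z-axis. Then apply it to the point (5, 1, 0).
R = [[0, -1, 0], [1, 0, 0], [0, 0, 1]]; R·(5, 1, 0) = (-1, 5, 0)

Rotation matrix for 90° around z-axis:
cos(90°) = 0, sin(90°) = 1
R = [[0, -1, 0], [1, 0, 0], [0, 0, 1]]
Apply to (5, 1, 0): R·[5, 1, 0]ᵀ = (-1, 5, 0)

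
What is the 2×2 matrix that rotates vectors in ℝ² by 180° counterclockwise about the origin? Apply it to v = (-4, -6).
R = [[-1, 0], [0, -1]]; R·v = (4, 6)

A counterclockwise rotation by angle θ in ℝ² has matrix R(θ) = [[cos θ, -sin θ], [sin θ, cos θ]].
For θ = 180°: cos θ = -1, sin θ = 0.
R(180°) = [[-1, 0], [0, -1]].
R·v = [-1·-4 + (0)·-6, 0·-4 + -1·-6] = (4, 6).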